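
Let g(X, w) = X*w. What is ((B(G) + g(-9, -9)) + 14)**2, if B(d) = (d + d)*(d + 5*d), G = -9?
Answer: 1138489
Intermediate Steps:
B(d) = 12*d**2 (B(d) = (2*d)*(6*d) = 12*d**2)
((B(G) + g(-9, -9)) + 14)**2 = ((12*(-9)**2 - 9*(-9)) + 14)**2 = ((12*81 + 81) + 14)**2 = ((972 + 81) + 14)**2 = (1053 + 14)**2 = 1067**2 = 1138489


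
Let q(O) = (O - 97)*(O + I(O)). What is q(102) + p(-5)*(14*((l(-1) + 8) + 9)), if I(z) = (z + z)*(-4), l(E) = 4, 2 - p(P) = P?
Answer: -1512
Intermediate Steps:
p(P) = 2 - P
I(z) = -8*z (I(z) = (2*z)*(-4) = -8*z)
q(O) = -7*O*(-97 + O) (q(O) = (O - 97)*(O - 8*O) = (-97 + O)*(-7*O) = -7*O*(-97 + O))
q(102) + p(-5)*(14*((l(-1) + 8) + 9)) = 7*102*(97 - 1*102) + (2 - 1*(-5))*(14*((4 + 8) + 9)) = 7*102*(97 - 102) + (2 + 5)*(14*(12 + 9)) = 7*102*(-5) + 7*(14*21) = -3570 + 7*294 = -3570 + 2058 = -1512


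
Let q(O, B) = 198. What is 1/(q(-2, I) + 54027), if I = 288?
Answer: 1/54225 ≈ 1.8442e-5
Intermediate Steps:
1/(q(-2, I) + 54027) = 1/(198 + 54027) = 1/54225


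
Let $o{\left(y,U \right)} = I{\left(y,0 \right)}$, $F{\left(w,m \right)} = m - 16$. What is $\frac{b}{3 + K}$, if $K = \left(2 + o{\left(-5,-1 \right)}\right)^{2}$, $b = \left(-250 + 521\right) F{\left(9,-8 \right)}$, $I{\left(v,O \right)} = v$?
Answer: $-542$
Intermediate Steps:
$F{\left(w,m \right)} = -16 + m$
$b = -6504$ ($b = \left(-250 + 521\right) \left(-16 - 8\right) = 271 \left(-24\right) = -6504$)
$o{\left(y,U \right)} = y$
$K = 9$ ($K = \left(2 - 5\right)^{2} = \left(-3\right)^{2} = 9$)
$\frac{b}{3 + K} = - \frac{6504}{3 + 9} = - \frac{6504}{12} = \left(-6504\right) \frac{1}{12} = -542$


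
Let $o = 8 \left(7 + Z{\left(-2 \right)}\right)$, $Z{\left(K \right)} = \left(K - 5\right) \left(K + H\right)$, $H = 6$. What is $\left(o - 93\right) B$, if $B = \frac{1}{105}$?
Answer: $- \frac{87}{35} \approx -2.4857$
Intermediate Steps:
$Z{\left(K \right)} = \left(-5 + K\right) \left(6 + K\right)$ ($Z{\left(K \right)} = \left(K - 5\right) \left(K + 6\right) = \left(-5 + K\right) \left(6 + K\right)$)
$B = \frac{1}{105} \approx 0.0095238$
$o = -168$ ($o = 8 \left(7 - \left(32 - 4\right)\right) = 8 \left(7 - 28\right) = 8 \left(-21\right) = -168$)
$\left(o - 93\right) B = \left(-168 - 93\right) \frac{1}{105} = \left(-261\right) \frac{1}{105} = - \frac{87}{35}$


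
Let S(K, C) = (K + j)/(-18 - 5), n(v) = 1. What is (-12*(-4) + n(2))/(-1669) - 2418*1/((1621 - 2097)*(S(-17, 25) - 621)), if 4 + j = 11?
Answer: -212861609/5669549606 ≈ -0.037545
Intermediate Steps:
j = 7 (j = -4 + 11 = 7)
S(K, C) = -7/23 - K/23 (S(K, C) = (K + 7)/(-18 - 5) = (7 + K)/(-23) = (7 + K)*(-1/23) = -7/23 - K/23)
(-12*(-4) + n(2))/(-1669) - 2418*1/((1621 - 2097)*(S(-17, 25) - 621)) = (-12*(-4) + 1)/(-1669) - 2418*1/((1621 - 2097)*((-7/23 - 1/23*(-17)) - 621)) = (48 + 1)*(-1/1669) - 2418*(-1/(476*((-7/23 + 17/23) - 621))) = 49*(-1/1669) - 2418*(-1/(476*(10/23 - 621))) = -49/1669 - 2418/((-14273/23*(-476))) = -49/1669 - 2418/6793948/23 = -49/1669 - 2418*23/6793948 = -49/1669 - 27807/3396974 = -212861609/5669549606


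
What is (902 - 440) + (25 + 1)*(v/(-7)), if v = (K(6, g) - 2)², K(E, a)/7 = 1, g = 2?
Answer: 2584/7 ≈ 369.14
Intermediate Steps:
K(E, a) = 7 (K(E, a) = 7*1 = 7)
v = 25 (v = (7 - 2)² = 5² = 25)
(902 - 440) + (25 + 1)*(v/(-7)) = (902 - 440) + (25 + 1)*(25/(-7)) = 462 + 26*(25*(-⅐)) = 462 + 26*(-25/7) = 462 - 650/7 = 2584/7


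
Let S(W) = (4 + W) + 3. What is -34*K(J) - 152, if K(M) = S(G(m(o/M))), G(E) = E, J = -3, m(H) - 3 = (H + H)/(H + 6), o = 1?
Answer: -488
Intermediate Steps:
m(H) = 3 + 2*H/(6 + H) (m(H) = 3 + (H + H)/(H + 6) = 3 + (2*H)/(6 + H) = 3 + 2*H/(6 + H))
S(W) = 7 + W
K(M) = 7 + (18 + 5/M)/(6 + 1/M) (K(M) = 7 + (18 + 5*(1/M))/(6 + 1/M) = 7 + (18 + 5/M)/(6 + 1/M))
-34*K(J) - 152 = -408*(1 + 5*(-3))/(1 + 6*(-3)) - 152 = -408*(1 - 15)/(1 - 18) - 152 = -408*(-14)/(-17) - 152 = -408*(-1)*(-14)/17 - 152 = -34*168/17 - 152 = -336 - 152 = -488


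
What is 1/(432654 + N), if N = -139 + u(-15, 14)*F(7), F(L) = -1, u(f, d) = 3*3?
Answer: 1/432506 ≈ 2.3121e-6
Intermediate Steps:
u(f, d) = 9
N = -148 (N = -139 + 9*(-1) = -139 - 9 = -148)
1/(432654 + N) = 1/(432654 - 148) = 1/432506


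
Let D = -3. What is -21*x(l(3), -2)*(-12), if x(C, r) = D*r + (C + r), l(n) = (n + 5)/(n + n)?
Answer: 1344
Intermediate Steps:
l(n) = (5 + n)/(2*n) (l(n) = (5 + n)/((2*n)) = (5 + n)*(1/(2*n)) = (5 + n)/(2*n))
x(C, r) = C - 2*r (x(C, r) = -3*r + (C + r) = C - 2*r)
-21*x(l(3), -2)*(-12) = -21*((½)*(5 + 3)/3 - 2*(-2))*(-12) = -21*((½)*(⅓)*8 + 4)*(-12) = -21*(4/3 + 4)*(-12) = -21*16/3*(-12) = -112*(-12) = 1344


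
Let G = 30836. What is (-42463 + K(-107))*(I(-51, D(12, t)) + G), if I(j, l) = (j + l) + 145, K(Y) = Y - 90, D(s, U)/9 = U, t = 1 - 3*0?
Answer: -1319857740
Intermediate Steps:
t = 1 (t = 1 + 0 = 1)
D(s, U) = 9*U
K(Y) = -90 + Y
I(j, l) = 145 + j + l
(-42463 + K(-107))*(I(-51, D(12, t)) + G) = (-42463 + (-90 - 107))*((145 - 51 + 9*1) + 30836) = (-42463 - 197)*((145 - 51 + 9) + 30836) = -42660*(103 + 30836) = -42660*30939 = -1319857740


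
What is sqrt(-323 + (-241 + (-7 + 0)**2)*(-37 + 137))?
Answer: I*sqrt(19523) ≈ 139.72*I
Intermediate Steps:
sqrt(-323 + (-241 + (-7 + 0)**2)*(-37 + 137)) = sqrt(-323 + (-241 + (-7)**2)*100) = sqrt(-323 + (-241 + 49)*100) = sqrt(-323 - 192*100) = sqrt(-323 - 19200) = sqrt(-19523) = I*sqrt(19523)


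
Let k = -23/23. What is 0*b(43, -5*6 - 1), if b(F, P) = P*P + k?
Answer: 0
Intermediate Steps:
k = -1 (k = -23*1/23 = -1)
b(F, P) = -1 + P² (b(F, P) = P*P - 1 = P² - 1 = -1 + P²)
0*b(43, -5*6 - 1) = 0*(-1 + (-5*6 - 1)²) = 0*(-1 + (-30 - 1)²) = 0*(-1 + (-31)²) = 0*(-1 + 961) = 0*960 = 0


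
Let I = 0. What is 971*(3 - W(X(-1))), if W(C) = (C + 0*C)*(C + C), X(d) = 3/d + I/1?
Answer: -14565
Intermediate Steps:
X(d) = 3/d (X(d) = 3/d + 0/1 = 3/d + 0*1 = 3/d + 0 = 3/d)
W(C) = 2*C² (W(C) = (C + 0)*(2*C) = C*(2*C) = 2*C²)
971*(3 - W(X(-1))) = 971*(3 - 2*(3/(-1))²) = 971*(3 - 2*(3*(-1))²) = 971*(3 - 2*(-3)²) = 971*(3 - 2*9) = 971*(3 - 1*18) = 971*(3 - 18) = 971*(-15) = -14565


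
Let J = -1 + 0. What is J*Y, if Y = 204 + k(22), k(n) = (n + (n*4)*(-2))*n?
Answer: 3184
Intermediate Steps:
k(n) = -7*n² (k(n) = (n + (4*n)*(-2))*n = (n - 8*n)*n = (-7*n)*n = -7*n²)
J = -1
Y = -3184 (Y = 204 - 7*22² = 204 - 7*484 = 204 - 3388 = -3184)
J*Y = -1*(-3184) = 3184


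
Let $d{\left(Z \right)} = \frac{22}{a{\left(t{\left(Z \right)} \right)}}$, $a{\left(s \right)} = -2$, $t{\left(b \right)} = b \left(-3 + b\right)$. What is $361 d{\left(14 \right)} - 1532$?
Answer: $-5503$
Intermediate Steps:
$d{\left(Z \right)} = -11$ ($d{\left(Z \right)} = \frac{22}{-2} = 22 \left(- \frac{1}{2}\right) = -11$)
$361 d{\left(14 \right)} - 1532 = 361 \left(-11\right) - 1532 = -3971 - 1532 = -5503$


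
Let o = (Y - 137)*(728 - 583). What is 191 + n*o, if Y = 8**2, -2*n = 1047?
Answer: 11082877/2 ≈ 5.5414e+6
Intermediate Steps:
n = -1047/2 (n = -1/2*1047 = -1047/2 ≈ -523.50)
Y = 64
o = -10585 (o = (64 - 137)*(728 - 583) = -73*145 = -10585)
191 + n*o = 191 - 1047/2*(-10585) = 191 + 11082495/2 = 11082877/2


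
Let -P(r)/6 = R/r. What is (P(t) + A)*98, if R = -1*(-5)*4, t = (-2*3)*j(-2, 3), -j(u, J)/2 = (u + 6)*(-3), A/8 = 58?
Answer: 136661/3 ≈ 45554.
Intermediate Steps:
A = 464 (A = 8*58 = 464)
j(u, J) = 36 + 6*u (j(u, J) = -2*(u + 6)*(-3) = -2*(6 + u)*(-3) = -2*(-18 - 3*u) = 36 + 6*u)
t = -144 (t = (-2*3)*(36 + 6*(-2)) = -6*(36 - 12) = -6*24 = -144)
R = 20 (R = 5*4 = 20)
P(r) = -120/r
(P(t) + A)*98 = (-120/(-144) + 464)*98 = (-120*(-1/144) + 464)*98 = (⅚ + 464)*98 = (2789/6)*98 = 136661/3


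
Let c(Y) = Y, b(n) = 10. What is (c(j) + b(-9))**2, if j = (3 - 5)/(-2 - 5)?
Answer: 5184/49 ≈ 105.80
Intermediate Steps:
j = 2/7 (j = -2/(-7) = -2*(-1/7) = 2/7 ≈ 0.28571)
(c(j) + b(-9))**2 = (2/7 + 10)**2 = (72/7)**2 = 5184/49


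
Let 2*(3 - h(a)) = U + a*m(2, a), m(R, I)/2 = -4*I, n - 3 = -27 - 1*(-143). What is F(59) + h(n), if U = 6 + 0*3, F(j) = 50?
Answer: 56694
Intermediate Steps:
U = 6 (U = 6 + 0 = 6)
n = 119 (n = 3 + (-27 - 1*(-143)) = 3 + (-27 + 143) = 3 + 116 = 119)
m(R, I) = -8*I (m(R, I) = 2*(-4*I) = -8*I)
h(a) = 4*a² (h(a) = 3 - (6 + a*(-8*a))/2 = 3 - (6 - 8*a²)/2 = 3 + (-3 + 4*a²) = 4*a²)
F(59) + h(n) = 50 + 4*119² = 50 + 4*14161 = 50 + 56644 = 56694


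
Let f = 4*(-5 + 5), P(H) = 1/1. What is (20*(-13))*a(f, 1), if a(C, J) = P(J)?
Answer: -260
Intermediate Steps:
P(H) = 1
f = 0 (f = 4*0 = 0)
a(C, J) = 1
(20*(-13))*a(f, 1) = (20*(-13))*1 = -260*1 = -260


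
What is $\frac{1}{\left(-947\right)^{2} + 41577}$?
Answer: $\frac{1}{938386} \approx 1.0657 \cdot 10^{-6}$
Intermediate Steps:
$\frac{1}{\left(-947\right)^{2} + 41577} = \frac{1}{896809 + 41577} = \frac{1}{938386}$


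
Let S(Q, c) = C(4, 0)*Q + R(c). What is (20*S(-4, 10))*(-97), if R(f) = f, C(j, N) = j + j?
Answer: 42680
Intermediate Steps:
C(j, N) = 2*j
S(Q, c) = c + 8*Q (S(Q, c) = (2*4)*Q + c = 8*Q + c = c + 8*Q)
(20*S(-4, 10))*(-97) = (20*(10 + 8*(-4)))*(-97) = (20*(10 - 32))*(-97) = (20*(-22))*(-97) = -440*(-97) = 42680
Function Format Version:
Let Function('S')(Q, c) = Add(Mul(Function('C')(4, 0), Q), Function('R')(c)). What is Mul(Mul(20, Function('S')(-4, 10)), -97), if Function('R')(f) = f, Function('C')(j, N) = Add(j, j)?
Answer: 42680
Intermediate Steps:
Function('C')(j, N) = Mul(2, j)
Function('S')(Q, c) = Add(c, Mul(8, Q)) (Function('S')(Q, c) = Add(Mul(Mul(2, 4), Q), c) = Add(Mul(8, Q), c) = Add(c, Mul(8, Q)))
Mul(Mul(20, Function('S')(-4, 10)), -97) = Mul(Mul(20, Add(10, Mul(8, -4))), -97) = Mul(Mul(20, Add(10, -32)), -97) = Mul(Mul(20, -22), -97) = Mul(-440, -97) = 42680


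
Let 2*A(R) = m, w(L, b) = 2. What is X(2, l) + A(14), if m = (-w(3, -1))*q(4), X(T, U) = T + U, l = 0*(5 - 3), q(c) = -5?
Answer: 7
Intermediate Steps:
l = 0 (l = 0*2 = 0)
m = 10 (m = -1*2*(-5) = -2*(-5) = 10)
A(R) = 5 (A(R) = (1/2)*10 = 5)
X(2, l) + A(14) = (2 + 0) + 5 = 2 + 5 = 7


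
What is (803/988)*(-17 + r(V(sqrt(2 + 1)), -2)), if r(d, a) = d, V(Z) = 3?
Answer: -5621/494 ≈ -11.379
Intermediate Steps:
(803/988)*(-17 + r(V(sqrt(2 + 1)), -2)) = (803/988)*(-17 + 3) = (803*(1/988))*(-14) = (803/988)*(-14) = -5621/494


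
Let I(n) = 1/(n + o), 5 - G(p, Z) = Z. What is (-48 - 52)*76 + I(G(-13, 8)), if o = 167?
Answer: -1246399/164 ≈ -7600.0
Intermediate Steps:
G(p, Z) = 5 - Z
I(n) = 1/(167 + n) (I(n) = 1/(n + 167) = 1/(167 + n))
(-48 - 52)*76 + I(G(-13, 8)) = (-48 - 52)*76 + 1/(167 + (5 - 1*8)) = -100*76 + 1/(167 + (5 - 8)) = -7600 + 1/(167 - 3) = -7600 + 1/164 = -1246399/164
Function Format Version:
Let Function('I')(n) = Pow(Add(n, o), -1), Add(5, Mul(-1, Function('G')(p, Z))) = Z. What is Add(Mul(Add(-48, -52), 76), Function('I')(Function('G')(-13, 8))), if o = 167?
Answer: Rational(-1246399, 164) ≈ -7600.0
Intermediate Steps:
Function('G')(p, Z) = Add(5, Mul(-1, Z))
Function('I')(n) = Pow(Add(167, n), -1) (Function('I')(n) = Pow(Add(n, 167), -1) = Pow(Add(167, n), -1))
Add(Mul(Add(-48, -52), 76), Function('I')(Function('G')(-13, 8))) = Add(Mul(Add(-48, -52), 76), Pow(Add(167, Add(5, Mul(-1, 8))), -1)) = Add(Mul(-100, 76), Pow(Add(167, Add(5, -8)), -1)) = Add(-7600, Pow(Add(167, -3), -1)) = Add(-7600, Pow(164, -1)) = Add(-7600, Rational(1, 164)) = Rational(-1246399, 164)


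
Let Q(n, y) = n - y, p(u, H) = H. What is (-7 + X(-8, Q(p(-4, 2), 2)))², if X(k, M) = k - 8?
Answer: 529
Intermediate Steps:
X(k, M) = -8 + k
(-7 + X(-8, Q(p(-4, 2), 2)))² = (-7 + (-8 - 8))² = (-7 - 16)² = (-23)² = 529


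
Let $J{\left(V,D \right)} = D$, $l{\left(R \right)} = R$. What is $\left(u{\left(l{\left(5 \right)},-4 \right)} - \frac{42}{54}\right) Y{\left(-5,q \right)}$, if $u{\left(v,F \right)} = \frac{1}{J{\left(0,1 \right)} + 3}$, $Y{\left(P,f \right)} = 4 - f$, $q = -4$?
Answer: $- \frac{38}{9} \approx -4.2222$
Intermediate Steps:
$u{\left(v,F \right)} = \frac{1}{4}$ ($u{\left(v,F \right)} = \frac{1}{1 + 3} = \frac{1}{4}$)
$\left(u{\left(l{\left(5 \right)},-4 \right)} - \frac{42}{54}\right) Y{\left(-5,q \right)} = \left(\frac{1}{4} - \frac{42}{54}\right) \left(4 - -4\right) = \left(\frac{1}{4} - \frac{7}{9}\right) \left(4 + 4\right) = \left(\frac{1}{4} - \frac{7}{9}\right) 8 = \left(- \frac{19}{36}\right) 8 = - \frac{38}{9}$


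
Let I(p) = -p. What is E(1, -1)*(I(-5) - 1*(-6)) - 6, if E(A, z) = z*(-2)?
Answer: 16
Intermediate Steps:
E(A, z) = -2*z
E(1, -1)*(I(-5) - 1*(-6)) - 6 = (-2*(-1))*(-1*(-5) - 1*(-6)) - 6 = 2*(5 + 6) - 6 = 2*11 - 6 = 22 - 6 = 16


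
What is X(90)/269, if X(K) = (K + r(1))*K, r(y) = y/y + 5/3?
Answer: 8340/269 ≈ 31.004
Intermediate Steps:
r(y) = 8/3 (r(y) = 1 + 5*(1/3) = 1 + 5/3 = 8/3)
X(K) = K*(8/3 + K) (X(K) = (K + 8/3)*K = (8/3 + K)*K = K*(8/3 + K))
X(90)/269 = ((1/3)*90*(8 + 3*90))/269 = ((1/3)*90*(8 + 270))*(1/269) = ((1/3)*90*278)*(1/269) = 8340*(1/269) = 8340/269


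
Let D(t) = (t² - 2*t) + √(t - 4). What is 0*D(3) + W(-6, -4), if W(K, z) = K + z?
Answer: -10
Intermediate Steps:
D(t) = t² + √(-4 + t) - 2*t (D(t) = (t² - 2*t) + √(-4 + t) = t² + √(-4 + t) - 2*t)
0*D(3) + W(-6, -4) = 0*(3² + √(-4 + 3) - 2*3) + (-6 - 4) = 0*(9 + √(-1) - 6) - 10 = 0*(9 + I - 6) - 10 = 0*(3 + I) - 10 = 0 - 10 = -10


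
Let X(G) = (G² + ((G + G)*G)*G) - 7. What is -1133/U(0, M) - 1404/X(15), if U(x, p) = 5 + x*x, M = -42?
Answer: -151957/670 ≈ -226.80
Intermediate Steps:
U(x, p) = 5 + x²
X(G) = -7 + G² + 2*G³ (X(G) = (G² + ((2*G)*G)*G) - 7 = (G² + (2*G²)*G) - 7 = (G² + 2*G³) - 7 = -7 + G² + 2*G³)
-1133/U(0, M) - 1404/X(15) = -1133/(5 + 0²) - 1404/(-7 + 15² + 2*15³) = -1133/(5 + 0) - 1404/(-7 + 225 + 2*3375) = -1133/5 - 1404/(-7 + 225 + 6750) = -1133*⅕ - 1404/6968 = -1133/5 - 1404*1/6968 = -1133/5 - 27/134 = -151957/670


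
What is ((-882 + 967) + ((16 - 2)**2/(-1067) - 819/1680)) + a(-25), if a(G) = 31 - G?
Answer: 11978467/85360 ≈ 140.33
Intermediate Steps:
((-882 + 967) + ((16 - 2)**2/(-1067) - 819/1680)) + a(-25) = ((-882 + 967) + ((16 - 2)**2/(-1067) - 819/1680)) + (31 - 1*(-25)) = (85 + (14**2*(-1/1067) - 819*1/1680)) + (31 + 25) = (85 + (196*(-1/1067) - 39/80)) + 56 = (85 + (-196/1067 - 39/80)) + 56 = (85 - 57293/85360) + 56 = 7198307/85360 + 56 = 11978467/85360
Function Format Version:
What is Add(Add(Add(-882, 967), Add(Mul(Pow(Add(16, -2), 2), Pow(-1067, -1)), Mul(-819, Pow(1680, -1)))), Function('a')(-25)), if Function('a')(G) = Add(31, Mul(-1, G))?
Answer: Rational(11978467, 85360) ≈ 140.33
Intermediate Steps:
Add(Add(Add(-882, 967), Add(Mul(Pow(Add(16, -2), 2), Pow(-1067, -1)), Mul(-819, Pow(1680, -1)))), Function('a')(-25)) = Add(Add(Add(-882, 967), Add(Mul(Pow(Add(16, -2), 2), Pow(-1067, -1)), Mul(-819, Pow(1680, -1)))), Add(31, Mul(-1, -25))) = Add(Add(85, Add(Mul(Pow(14, 2), Rational(-1, 1067)), Mul(-819, Rational(1, 1680)))), Add(31, 25)) = Add(Add(85, Add(Mul(196, Rational(-1, 1067)), Rational(-39, 80))), 56) = Add(Add(85, Add(Rational(-196, 1067), Rational(-39, 80))), 56) = Add(Add(85, Rational(-57293, 85360)), 56) = Add(Rational(7198307, 85360), 56) = Rational(11978467, 85360)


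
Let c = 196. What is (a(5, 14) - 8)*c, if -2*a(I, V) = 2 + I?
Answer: -2254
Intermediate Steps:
a(I, V) = -1 - I/2 (a(I, V) = -(2 + I)/2 = -1 - I/2)
(a(5, 14) - 8)*c = ((-1 - ½*5) - 8)*196 = ((-1 - 5/2) - 8)*196 = (-7/2 - 8)*196 = -23/2*196 = -2254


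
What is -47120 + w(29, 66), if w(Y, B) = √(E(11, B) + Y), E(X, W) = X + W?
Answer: -47120 + √106 ≈ -47110.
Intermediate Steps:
E(X, W) = W + X
w(Y, B) = √(11 + B + Y) (w(Y, B) = √((B + 11) + Y) = √((11 + B) + Y) = √(11 + B + Y))
-47120 + w(29, 66) = -47120 + √(11 + 66 + 29) = -47120 + √106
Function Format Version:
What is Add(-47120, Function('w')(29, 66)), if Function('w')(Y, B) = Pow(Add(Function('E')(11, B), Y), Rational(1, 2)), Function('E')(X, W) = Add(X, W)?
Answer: Add(-47120, Pow(106, Rational(1, 2))) ≈ -47110.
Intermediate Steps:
Function('E')(X, W) = Add(W, X)
Function('w')(Y, B) = Pow(Add(11, B, Y), Rational(1, 2)) (Function('w')(Y, B) = Pow(Add(Add(B, 11), Y), Rational(1, 2)) = Pow(Add(Add(11, B), Y), Rational(1, 2)) = Pow(Add(11, B, Y), Rational(1, 2)))
Add(-47120, Function('w')(29, 66)) = Add(-47120, Pow(Add(11, 66, 29), Rational(1, 2))) = Add(-47120, Pow(106, Rational(1, 2)))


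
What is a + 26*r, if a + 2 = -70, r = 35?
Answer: 838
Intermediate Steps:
a = -72 (a = -2 - 70 = -72)
a + 26*r = -72 + 26*35 = -72 + 910 = 838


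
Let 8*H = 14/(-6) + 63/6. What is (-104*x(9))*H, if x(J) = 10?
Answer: -3185/3 ≈ -1061.7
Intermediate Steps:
H = 49/48 (H = (14/(-6) + 63/6)/8 = (14*(-⅙) + 63*(⅙))/8 = (-7/3 + 21/2)/8 = (⅛)*(49/6) = 49/48 ≈ 1.0208)
(-104*x(9))*H = -104*10*(49/48) = -1040*49/48 = -3185/3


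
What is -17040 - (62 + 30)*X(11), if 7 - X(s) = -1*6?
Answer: -18236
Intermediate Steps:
X(s) = 13 (X(s) = 7 - (-1)*6 = 7 - 1*(-6) = 7 + 6 = 13)
-17040 - (62 + 30)*X(11) = -17040 - (62 + 30)*13 = -17040 - 92*13 = -17040 - 1*1196 = -17040 - 1196 = -18236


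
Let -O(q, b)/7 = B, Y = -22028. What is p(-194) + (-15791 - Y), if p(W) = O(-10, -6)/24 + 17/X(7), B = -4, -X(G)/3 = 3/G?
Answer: 112049/18 ≈ 6224.9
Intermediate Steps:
X(G) = -9/G
O(q, b) = 28 (O(q, b) = -7*(-4) = 28)
p(W) = -217/18 (p(W) = 28/24 + 17/((-9/7)) = 28*(1/24) + 17/((-9*⅐)) = 7/6 + 17/(-9/7) = 7/6 + 17*(-7/9) = 7/6 - 119/9 = -217/18)
p(-194) + (-15791 - Y) = -217/18 + (-15791 - 1*(-22028)) = -217/18 + (-15791 + 22028) = -217/18 + 6237 = 112049/18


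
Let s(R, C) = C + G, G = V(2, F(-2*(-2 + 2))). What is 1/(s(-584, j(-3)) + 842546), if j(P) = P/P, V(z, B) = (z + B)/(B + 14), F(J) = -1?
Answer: 13/10953112 ≈ 1.1869e-6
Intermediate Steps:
V(z, B) = (B + z)/(14 + B)
G = 1/13 (G = (-1 + 2)/(14 - 1) = 1/13 ≈ 0.076923)
j(P) = 1
s(R, C) = 1/13 + C (s(R, C) = C + 1/13 = 1/13 + C)
1/(s(-584, j(-3)) + 842546) = 1/((1/13 + 1) + 842546) = 1/(14/13 + 842546) = 1/(10953112/13) = 13/10953112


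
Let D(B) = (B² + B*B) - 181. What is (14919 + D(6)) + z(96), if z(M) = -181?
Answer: 14629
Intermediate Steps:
D(B) = -181 + 2*B² (D(B) = (B² + B²) - 181 = 2*B² - 181 = -181 + 2*B²)
(14919 + D(6)) + z(96) = (14919 + (-181 + 2*6²)) - 181 = (14919 + (-181 + 2*36)) - 181 = (14919 + (-181 + 72)) - 181 = (14919 - 109) - 181 = 14810 - 181 = 14629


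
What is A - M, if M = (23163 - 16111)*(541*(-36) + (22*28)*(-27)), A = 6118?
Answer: 254639734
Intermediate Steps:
M = -254633616 (M = 7052*(-19476 + 616*(-27)) = 7052*(-19476 - 16632) = 7052*(-36108) = -254633616)
A - M = 6118 - 1*(-254633616) = 6118 + 254633616 = 254639734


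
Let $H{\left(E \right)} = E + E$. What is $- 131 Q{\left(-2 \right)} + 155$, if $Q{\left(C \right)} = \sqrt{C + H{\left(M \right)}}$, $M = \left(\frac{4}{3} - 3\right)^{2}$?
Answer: $155 - \frac{524 \sqrt{2}}{3} \approx -92.016$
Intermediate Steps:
$M = \frac{25}{9}$ ($M = \left(4 \cdot \frac{1}{3} - 3\right)^{2} = \left(\frac{4}{3} - 3\right)^{2} = \left(- \frac{5}{3}\right)^{2} = \frac{25}{9} \approx 2.7778$)
$H{\left(E \right)} = 2 E$
$Q{\left(C \right)} = \sqrt{\frac{50}{9} + C}$ ($Q{\left(C \right)} = \sqrt{C + 2 \cdot \frac{25}{9}} = \sqrt{C + \frac{50}{9}} = \sqrt{\frac{50}{9} + C}$)
$- 131 Q{\left(-2 \right)} + 155 = - 131 \frac{\sqrt{50 + 9 \left(-2\right)}}{3} + 155 = - 131 \frac{\sqrt{50 - 18}}{3} + 155 = - 131 \frac{\sqrt{32}}{3} + 155 = - 131 \frac{4 \sqrt{2}}{3} + 155 = - \frac{524 \sqrt{2}}{3} + 155 = 155 - \frac{524 \sqrt{2}}{3}$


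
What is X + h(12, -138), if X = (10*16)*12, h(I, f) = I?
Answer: 1932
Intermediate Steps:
X = 1920 (X = 160*12 = 1920)
X + h(12, -138) = 1920 + 12 = 1932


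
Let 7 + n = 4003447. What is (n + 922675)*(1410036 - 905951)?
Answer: 2483180679775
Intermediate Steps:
n = 4003440 (n = -7 + 4003447 = 4003440)
(n + 922675)*(1410036 - 905951) = (4003440 + 922675)*(1410036 - 905951) = 4926115*504085 = 2483180679775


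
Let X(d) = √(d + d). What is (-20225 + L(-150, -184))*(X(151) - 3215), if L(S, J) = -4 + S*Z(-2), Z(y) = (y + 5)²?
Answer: 69376485 - 21579*√302 ≈ 6.9001e+7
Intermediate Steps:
Z(y) = (5 + y)²
X(d) = √2*√d (X(d) = √(2*d) = √2*√d)
L(S, J) = -4 + 9*S (L(S, J) = -4 + S*(5 - 2)² = -4 + S*3² = -4 + S*9 = -4 + 9*S)
(-20225 + L(-150, -184))*(X(151) - 3215) = (-20225 + (-4 + 9*(-150)))*(√2*√151 - 3215) = (-20225 + (-4 - 1350))*(√302 - 3215) = (-20225 - 1354)*(-3215 + √302) = -21579*(-3215 + √302) = 69376485 - 21579*√302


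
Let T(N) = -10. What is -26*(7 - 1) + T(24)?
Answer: -166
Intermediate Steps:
-26*(7 - 1) + T(24) = -26*(7 - 1) - 10 = -26*6 - 10 = -156 - 10 = -166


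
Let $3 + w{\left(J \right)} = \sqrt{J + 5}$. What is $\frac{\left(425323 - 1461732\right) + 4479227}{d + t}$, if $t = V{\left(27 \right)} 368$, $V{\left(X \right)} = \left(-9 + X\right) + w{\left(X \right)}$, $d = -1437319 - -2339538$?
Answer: $\frac{3125180168502}{823985758553} - \frac{5067828096 \sqrt{2}}{823985758553} \approx 3.7841$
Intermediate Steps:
$w{\left(J \right)} = -3 + \sqrt{5 + J}$ ($w{\left(J \right)} = -3 + \sqrt{J + 5} = -3 + \sqrt{5 + J}$)
$d = 902219$ ($d = -1437319 + 2339538 = 902219$)
$V{\left(X \right)} = -12 + X + \sqrt{5 + X}$ ($V{\left(X \right)} = \left(-9 + X\right) + \left(-3 + \sqrt{5 + X}\right) = -12 + X + \sqrt{5 + X}$)
$t = 5520 + 1472 \sqrt{2}$ ($t = \left(-12 + 27 + \sqrt{5 + 27}\right) 368 = \left(-12 + 27 + \sqrt{32}\right) 368 = \left(-12 + 27 + 4 \sqrt{2}\right) 368 = \left(15 + 4 \sqrt{2}\right) 368 = 5520 + 1472 \sqrt{2} \approx 7601.7$)
$\frac{\left(425323 - 1461732\right) + 4479227}{d + t} = \frac{\left(425323 - 1461732\right) + 4479227}{902219 + \left(5520 + 1472 \sqrt{2}\right)} = \frac{\left(425323 - 1461732\right) + 4479227}{907739 + 1472 \sqrt{2}} = \frac{-1036409 + 4479227}{907739 + 1472 \sqrt{2}} = \frac{3442818}{907739 + 1472 \sqrt{2}}$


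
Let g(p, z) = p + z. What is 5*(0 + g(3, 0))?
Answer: 15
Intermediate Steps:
5*(0 + g(3, 0)) = 5*(0 + (3 + 0)) = 5*(0 + 3) = 5*3 = 15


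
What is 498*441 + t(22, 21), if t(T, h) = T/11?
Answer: 219620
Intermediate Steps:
t(T, h) = T/11 (t(T, h) = T*(1/11) = T/11)
498*441 + t(22, 21) = 498*441 + (1/11)*22 = 219618 + 2 = 219620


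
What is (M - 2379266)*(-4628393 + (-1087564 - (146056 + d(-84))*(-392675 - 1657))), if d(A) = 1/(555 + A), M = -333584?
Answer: -24528091656468536150/157 ≈ -1.5623e+17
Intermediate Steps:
(M - 2379266)*(-4628393 + (-1087564 - (146056 + d(-84))*(-392675 - 1657))) = (-333584 - 2379266)*(-4628393 + (-1087564 - (146056 + 1/(555 - 84))*(-392675 - 1657))) = -2712850*(-4628393 + (-1087564 - (146056 + 1/471)*(-394332))) = -2712850*(-4628393 + (-1087564 - 68792377*(-394332)/471)) = -2712850*(-4628393 + (-1087564 - 1*(-9042345202388/157))) = -2712850*(-4628393 + (-1087564 + 9042345202388/157)) = -2712850*(-4628393 + 9042174454840/157) = -2712850*9041447797139/157 = -24528091656468536150/157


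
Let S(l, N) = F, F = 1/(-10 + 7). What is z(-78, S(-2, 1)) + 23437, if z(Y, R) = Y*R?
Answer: 23463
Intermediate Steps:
F = -⅓ (F = 1/(-3) = -⅓ ≈ -0.33333)
S(l, N) = -⅓
z(Y, R) = R*Y
z(-78, S(-2, 1)) + 23437 = -⅓*(-78) + 23437 = 26 + 23437 = 23463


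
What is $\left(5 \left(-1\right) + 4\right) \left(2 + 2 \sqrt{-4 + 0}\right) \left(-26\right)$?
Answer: $52 + 104 i \approx 52.0 + 104.0 i$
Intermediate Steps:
$\left(5 \left(-1\right) + 4\right) \left(2 + 2 \sqrt{-4 + 0}\right) \left(-26\right) = \left(-5 + 4\right) \left(2 + 2 \sqrt{-4}\right) \left(-26\right) = - (2 + 2 \cdot 2 i) \left(-26\right) = - (2 + 4 i) \left(-26\right) = \left(-2 - 4 i\right) \left(-26\right) = 52 + 104 i$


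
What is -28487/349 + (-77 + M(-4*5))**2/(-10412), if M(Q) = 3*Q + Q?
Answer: -305209145/3633788 ≈ -83.992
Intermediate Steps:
M(Q) = 4*Q
-28487/349 + (-77 + M(-4*5))**2/(-10412) = -28487/349 + (-77 + 4*(-4*5))**2/(-10412) = -28487*1/349 + (-77 + 4*(-20))**2*(-1/10412) = -28487/349 + (-77 - 80)**2*(-1/10412) = -28487/349 + (-157)**2*(-1/10412) = -28487/349 + 24649*(-1/10412) = -28487/349 - 24649/10412 = -305209145/3633788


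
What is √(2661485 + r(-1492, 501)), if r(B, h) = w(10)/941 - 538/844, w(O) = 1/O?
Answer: 23*√4958523923688510/992755 ≈ 1631.4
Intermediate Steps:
r(B, h) = -632717/992755 (r(B, h) = 1/(10*941) - 538/844 = (⅒)*(1/941) - 538*1/844 = 1/9410 - 269/422 = -632717/992755)
√(2661485 + r(-1492, 501)) = √(2661485 - 632717/992755) = √(2642201908458/992755) = 23*√4958523923688510/992755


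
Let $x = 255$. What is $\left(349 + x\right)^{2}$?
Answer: $364816$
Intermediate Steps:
$\left(349 + x\right)^{2} = \left(349 + 255\right)^{2} = 604^{2} = 364816$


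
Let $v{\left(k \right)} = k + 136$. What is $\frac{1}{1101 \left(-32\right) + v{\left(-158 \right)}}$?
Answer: $- \frac{1}{35254} \approx -2.8366 \cdot 10^{-5}$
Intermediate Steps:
$v{\left(k \right)} = 136 + k$
$\frac{1}{1101 \left(-32\right) + v{\left(-158 \right)}} = \frac{1}{1101 \left(-32\right) + \left(136 - 158\right)} = \frac{1}{-35232 - 22} = \frac{1}{-35254} = - \frac{1}{35254}$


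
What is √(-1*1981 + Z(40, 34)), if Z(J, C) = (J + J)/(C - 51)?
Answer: I*√573869/17 ≈ 44.561*I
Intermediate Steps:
Z(J, C) = 2*J/(-51 + C) (Z(J, C) = (2*J)/(-51 + C) = 2*J/(-51 + C))
√(-1*1981 + Z(40, 34)) = √(-1*1981 + 2*40/(-51 + 34)) = √(-1981 + 2*40/(-17)) = √(-1981 + 2*40*(-1/17)) = √(-1981 - 80/17) = √(-33757/17) = I*√573869/17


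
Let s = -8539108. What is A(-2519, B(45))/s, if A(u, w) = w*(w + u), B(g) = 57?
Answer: 70167/4269554 ≈ 0.016434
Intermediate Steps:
A(u, w) = w*(u + w)
A(-2519, B(45))/s = (57*(-2519 + 57))/(-8539108) = (57*(-2462))*(-1/8539108) = -140334*(-1/8539108) = 70167/4269554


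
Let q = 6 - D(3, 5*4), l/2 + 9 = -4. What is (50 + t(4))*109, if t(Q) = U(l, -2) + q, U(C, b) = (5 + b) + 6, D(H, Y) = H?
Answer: 6758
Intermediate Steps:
l = -26 (l = -18 + 2*(-4) = -18 - 8 = -26)
q = 3 (q = 6 - 1*3 = 6 - 3 = 3)
U(C, b) = 11 + b
t(Q) = 12 (t(Q) = (11 - 2) + 3 = 9 + 3 = 12)
(50 + t(4))*109 = (50 + 12)*109 = 62*109 = 6758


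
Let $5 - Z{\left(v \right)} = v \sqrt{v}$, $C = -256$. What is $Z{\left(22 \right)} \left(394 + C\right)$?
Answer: $690 - 3036 \sqrt{22} \approx -13550.0$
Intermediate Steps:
$Z{\left(v \right)} = 5 - v^{\frac{3}{2}}$ ($Z{\left(v \right)} = 5 - v \sqrt{v} = 5 - v^{\frac{3}{2}}$)
$Z{\left(22 \right)} \left(394 + C\right) = \left(5 - 22^{\frac{3}{2}}\right) \left(394 - 256\right) = \left(5 - 22 \sqrt{22}\right) 138 = 690 - 3036 \sqrt{22}$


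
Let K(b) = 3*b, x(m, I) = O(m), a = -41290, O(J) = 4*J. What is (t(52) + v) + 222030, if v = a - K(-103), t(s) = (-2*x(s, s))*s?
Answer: 159417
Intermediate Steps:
x(m, I) = 4*m
t(s) = -8*s**2 (t(s) = (-8*s)*s = -8*s**2)
v = -40981 (v = -41290 - 3*(-103) = -41290 - 1*(-309) = -41290 + 309 = -40981)
(t(52) + v) + 222030 = (-8*52**2 - 40981) + 222030 = (-8*2704 - 40981) + 222030 = (-21632 - 40981) + 222030 = -62613 + 222030 = 159417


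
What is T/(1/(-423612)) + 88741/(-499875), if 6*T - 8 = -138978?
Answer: 4904553524918759/499875 ≈ 9.8116e+9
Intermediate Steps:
T = -69485/3 (T = 4/3 + (⅙)*(-138978) = 4/3 - 23163 = -69485/3 ≈ -23162.)
T/(1/(-423612)) + 88741/(-499875) = -69485/(3*(1/(-423612))) + 88741/(-499875) = -69485/(3*(-1/423612)) + 88741*(-1/499875) = -69485/3*(-423612) - 88741/499875 = 9811559940 - 88741/499875 = 4904553524918759/499875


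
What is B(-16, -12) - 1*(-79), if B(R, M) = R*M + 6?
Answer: 277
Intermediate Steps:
B(R, M) = 6 + M*R (B(R, M) = M*R + 6 = 6 + M*R)
B(-16, -12) - 1*(-79) = (6 - 12*(-16)) - 1*(-79) = (6 + 192) + 79 = 198 + 79 = 277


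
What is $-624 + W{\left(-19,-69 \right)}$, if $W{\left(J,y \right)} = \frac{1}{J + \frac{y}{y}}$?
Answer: $- \frac{11233}{18} \approx -624.06$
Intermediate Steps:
$W{\left(J,y \right)} = \frac{1}{1 + J}$ ($W{\left(J,y \right)} = \frac{1}{J + 1} = \frac{1}{1 + J}$)
$-624 + W{\left(-19,-69 \right)} = -624 + \frac{1}{1 - 19} = -624 + \frac{1}{-18} = -624 - \frac{1}{18} = - \frac{11233}{18}$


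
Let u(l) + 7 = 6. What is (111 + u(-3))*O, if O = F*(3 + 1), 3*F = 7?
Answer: 3080/3 ≈ 1026.7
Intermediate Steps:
F = 7/3 (F = (⅓)*7 = 7/3 ≈ 2.3333)
u(l) = -1 (u(l) = -7 + 6 = -1)
O = 28/3 (O = 7*(3 + 1)/3 = (7/3)*4 = 28/3 ≈ 9.3333)
(111 + u(-3))*O = (111 - 1)*(28/3) = 110*(28/3) = 3080/3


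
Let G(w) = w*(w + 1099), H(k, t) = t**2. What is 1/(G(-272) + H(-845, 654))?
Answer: 1/202772 ≈ 4.9316e-6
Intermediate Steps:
G(w) = w*(1099 + w)
1/(G(-272) + H(-845, 654)) = 1/(-272*(1099 - 272) + 654**2) = 1/(-272*827 + 427716) = 1/(-224944 + 427716) = 1/202772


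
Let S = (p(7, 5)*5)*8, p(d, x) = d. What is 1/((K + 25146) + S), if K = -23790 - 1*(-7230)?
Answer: 1/8866 ≈ 0.00011279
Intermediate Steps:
K = -16560 (K = -23790 + 7230 = -16560)
S = 280 (S = (7*5)*8 = 35*8 = 280)
1/((K + 25146) + S) = 1/((-16560 + 25146) + 280) = 1/(8586 + 280) = 1/8866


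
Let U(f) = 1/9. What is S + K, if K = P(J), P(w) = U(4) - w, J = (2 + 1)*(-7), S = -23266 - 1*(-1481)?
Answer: -195875/9 ≈ -21764.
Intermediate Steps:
U(f) = 1/9
S = -21785 (S = -23266 + 1481 = -21785)
J = -21 (J = 3*(-7) = -21)
P(w) = 1/9 - w
K = 190/9 (K = 1/9 - 1*(-21) = 1/9 + 21 = 190/9 ≈ 21.111)
S + K = -21785 + 190/9 = -195875/9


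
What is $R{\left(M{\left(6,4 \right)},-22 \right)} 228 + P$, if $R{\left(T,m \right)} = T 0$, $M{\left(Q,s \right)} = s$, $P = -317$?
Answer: $-317$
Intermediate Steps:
$R{\left(T,m \right)} = 0$
$R{\left(M{\left(6,4 \right)},-22 \right)} 228 + P = 0 \cdot 228 - 317 = 0 - 317 = -317$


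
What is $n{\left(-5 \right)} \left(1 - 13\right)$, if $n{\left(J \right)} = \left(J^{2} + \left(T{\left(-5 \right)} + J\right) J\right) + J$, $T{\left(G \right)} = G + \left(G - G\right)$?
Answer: $-840$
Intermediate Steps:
$T{\left(G \right)} = G$ ($T{\left(G \right)} = G + 0 = G$)
$n{\left(J \right)} = J + J^{2} + J \left(-5 + J\right)$ ($n{\left(J \right)} = \left(J^{2} + \left(-5 + J\right) J\right) + J = \left(J^{2} + J \left(-5 + J\right)\right) + J = J + J^{2} + J \left(-5 + J\right)$)
$n{\left(-5 \right)} \left(1 - 13\right) = 2 \left(-5\right) \left(-2 - 5\right) \left(1 - 13\right) = 2 \left(-5\right) \left(-7\right) \left(-12\right) = 70 \left(-12\right) = -840$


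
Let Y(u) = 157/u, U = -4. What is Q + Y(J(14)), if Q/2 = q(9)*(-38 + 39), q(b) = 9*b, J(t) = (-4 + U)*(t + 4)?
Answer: 23171/144 ≈ 160.91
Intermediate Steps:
J(t) = -32 - 8*t (J(t) = (-4 - 4)*(t + 4) = -8*(4 + t) = -32 - 8*t)
Q = 162 (Q = 2*((9*9)*(-38 + 39)) = 2*(81*1) = 2*81 = 162)
Q + Y(J(14)) = 162 + 157/(-32 - 8*14) = 162 + 157/(-32 - 112) = 162 + 157/(-144) = 162 + 157*(-1/144) = 162 - 157/144 = 23171/144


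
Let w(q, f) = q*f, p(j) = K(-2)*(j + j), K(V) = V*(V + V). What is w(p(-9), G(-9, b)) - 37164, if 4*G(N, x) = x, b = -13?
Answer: -36696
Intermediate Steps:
G(N, x) = x/4
K(V) = 2*V² (K(V) = V*(2*V) = 2*V²)
p(j) = 16*j (p(j) = (2*(-2)²)*(j + j) = (2*4)*(2*j) = 8*(2*j) = 16*j)
w(q, f) = f*q
w(p(-9), G(-9, b)) - 37164 = ((¼)*(-13))*(16*(-9)) - 37164 = -13/4*(-144) - 37164 = 468 - 37164 = -36696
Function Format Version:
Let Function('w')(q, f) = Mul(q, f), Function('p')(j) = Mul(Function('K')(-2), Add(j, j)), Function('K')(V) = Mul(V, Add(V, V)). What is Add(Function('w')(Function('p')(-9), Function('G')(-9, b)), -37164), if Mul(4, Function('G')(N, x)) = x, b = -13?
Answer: -36696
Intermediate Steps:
Function('G')(N, x) = Mul(Rational(1, 4), x)
Function('K')(V) = Mul(2, Pow(V, 2)) (Function('K')(V) = Mul(V, Mul(2, V)) = Mul(2, Pow(V, 2)))
Function('p')(j) = Mul(16, j) (Function('p')(j) = Mul(Mul(2, Pow(-2, 2)), Add(j, j)) = Mul(Mul(2, 4), Mul(2, j)) = Mul(8, Mul(2, j)) = Mul(16, j))
Function('w')(q, f) = Mul(f, q)
Add(Function('w')(Function('p')(-9), Function('G')(-9, b)), -37164) = Add(Mul(Mul(Rational(1, 4), -13), Mul(16, -9)), -37164) = Add(Mul(Rational(-13, 4), -144), -37164) = Add(468, -37164) = -36696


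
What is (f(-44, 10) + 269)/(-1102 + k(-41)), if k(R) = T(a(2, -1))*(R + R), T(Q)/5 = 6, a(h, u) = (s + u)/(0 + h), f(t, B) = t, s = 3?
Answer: -225/3562 ≈ -0.063167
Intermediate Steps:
a(h, u) = (3 + u)/h (a(h, u) = (3 + u)/(0 + h) = (3 + u)/h)
T(Q) = 30 (T(Q) = 5*6 = 30)
k(R) = 60*R (k(R) = 30*(R + R) = 30*(2*R) = 60*R)
(f(-44, 10) + 269)/(-1102 + k(-41)) = (-44 + 269)/(-1102 + 60*(-41)) = 225/(-1102 - 2460) = 225/(-3562) = 225*(-1/3562) = -225/3562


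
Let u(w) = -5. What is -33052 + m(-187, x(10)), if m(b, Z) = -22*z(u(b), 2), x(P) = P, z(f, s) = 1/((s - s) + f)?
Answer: -165238/5 ≈ -33048.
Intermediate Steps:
z(f, s) = 1/f (z(f, s) = 1/(0 + f) = 1/f)
m(b, Z) = 22/5 (m(b, Z) = -22/(-5) = -22*(-1/5) = 22/5)
-33052 + m(-187, x(10)) = -33052 + 22/5 = -165238/5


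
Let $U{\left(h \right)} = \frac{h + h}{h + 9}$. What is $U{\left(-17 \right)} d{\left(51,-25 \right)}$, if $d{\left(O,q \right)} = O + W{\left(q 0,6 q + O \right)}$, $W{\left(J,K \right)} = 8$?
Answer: $\frac{1003}{4} \approx 250.75$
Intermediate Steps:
$U{\left(h \right)} = \frac{2 h}{9 + h}$
$d{\left(O,q \right)} = 8 + O$ ($d{\left(O,q \right)} = O + 8 = 8 + O$)
$U{\left(-17 \right)} d{\left(51,-25 \right)} = 2 \left(-17\right) \frac{1}{9 - 17} \left(8 + 51\right) = 2 \left(-17\right) \frac{1}{-8} \cdot 59 = 2 \left(-17\right) \left(- \frac{1}{8}\right) 59 = \frac{17}{4} \cdot 59 = \frac{1003}{4}$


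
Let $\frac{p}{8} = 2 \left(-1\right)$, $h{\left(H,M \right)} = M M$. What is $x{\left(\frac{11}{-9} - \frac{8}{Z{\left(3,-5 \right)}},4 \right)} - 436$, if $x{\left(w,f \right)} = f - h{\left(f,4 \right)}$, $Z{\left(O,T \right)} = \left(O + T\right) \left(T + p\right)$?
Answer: $-448$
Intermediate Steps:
$h{\left(H,M \right)} = M^{2}$
$p = -16$ ($p = 8 \cdot 2 \left(-1\right) = 8 \left(-2\right) = -16$)
$Z{\left(O,T \right)} = \left(-16 + T\right) \left(O + T\right)$ ($Z{\left(O,T \right)} = \left(O + T\right) \left(T - 16\right) = \left(O + T\right) \left(-16 + T\right) = \left(-16 + T\right) \left(O + T\right)$)
$x{\left(w,f \right)} = -16 + f$ ($x{\left(w,f \right)} = f - 4^{2} = f - 16 = -16 + f$)
$x{\left(\frac{11}{-9} - \frac{8}{Z{\left(3,-5 \right)}},4 \right)} - 436 = \left(-16 + 4\right) - 436 = -12 - 436 = -448$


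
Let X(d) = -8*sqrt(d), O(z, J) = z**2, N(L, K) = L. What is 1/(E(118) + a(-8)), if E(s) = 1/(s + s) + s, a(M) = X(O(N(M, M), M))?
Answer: 236/12745 ≈ 0.018517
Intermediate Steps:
a(M) = -8*sqrt(M**2)
E(s) = s + 1/(2*s) (E(s) = 1/(2*s) + s = s + 1/(2*s))
1/(E(118) + a(-8)) = 1/((118 + (1/2)/118) - 8*sqrt((-8)**2)) = 1/((118 + (1/2)*(1/118)) - 8*sqrt(64)) = 1/((118 + 1/236) - 8*8) = 1/(27849/236 - 64) = 1/(12745/236) = 236/12745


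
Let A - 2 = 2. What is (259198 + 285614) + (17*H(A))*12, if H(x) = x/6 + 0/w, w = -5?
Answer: 544948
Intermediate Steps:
A = 4 (A = 2 + 2 = 4)
H(x) = x/6 (H(x) = x/6 + 0/(-5) = x*(⅙) + 0*(-⅕) = x/6 + 0 = x/6)
(259198 + 285614) + (17*H(A))*12 = (259198 + 285614) + (17*((⅙)*4))*12 = 544812 + (17*(⅔))*12 = 544812 + (34/3)*12 = 544812 + 136 = 544948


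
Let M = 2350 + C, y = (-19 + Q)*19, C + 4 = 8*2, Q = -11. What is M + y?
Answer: 1792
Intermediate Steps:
C = 12 (C = -4 + 8*2 = -4 + 16 = 12)
y = -570 (y = (-19 - 11)*19 = -30*19 = -570)
M = 2362 (M = 2350 + 12 = 2362)
M + y = 2362 - 570 = 1792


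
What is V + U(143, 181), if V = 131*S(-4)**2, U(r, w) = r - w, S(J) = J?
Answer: 2058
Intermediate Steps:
V = 2096 (V = 131*(-4)**2 = 131*16 = 2096)
V + U(143, 181) = 2096 + (143 - 1*181) = 2096 + (143 - 181) = 2096 - 38 = 2058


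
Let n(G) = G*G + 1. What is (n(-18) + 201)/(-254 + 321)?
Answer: 526/67 ≈ 7.8507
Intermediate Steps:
n(G) = 1 + G² (n(G) = G² + 1 = 1 + G²)
(n(-18) + 201)/(-254 + 321) = ((1 + (-18)²) + 201)/(-254 + 321) = ((1 + 324) + 201)/67 = (325 + 201)*(1/67) = 526*(1/67) = 526/67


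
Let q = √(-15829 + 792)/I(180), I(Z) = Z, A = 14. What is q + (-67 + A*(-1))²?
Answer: 6561 + I*√15037/180 ≈ 6561.0 + 0.68125*I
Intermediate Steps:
q = I*√15037/180 (q = √(-15829 + 792)/180 = √(-15037)*(1/180) = (I*√15037)*(1/180) = I*√15037/180 ≈ 0.68125*I)
q + (-67 + A*(-1))² = I*√15037/180 + (-67 + 14*(-1))² = I*√15037/180 + (-67 - 14)² = I*√15037/180 + (-81)² = I*√15037/180 + 6561 = 6561 + I*√15037/180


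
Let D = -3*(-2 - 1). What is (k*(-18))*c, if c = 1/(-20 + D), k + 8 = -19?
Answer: -486/11 ≈ -44.182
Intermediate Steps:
k = -27 (k = -8 - 19 = -27)
D = 9 (D = -3*(-3) = 9)
c = -1/11 (c = 1/(-20 + 9) = 1/(-11) = -1/11 ≈ -0.090909)
(k*(-18))*c = -27*(-18)*(-1/11) = 486*(-1/11) = -486/11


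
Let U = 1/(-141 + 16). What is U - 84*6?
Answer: -63001/125 ≈ -504.01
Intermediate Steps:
U = -1/125 (U = 1/(-125) = -1/125 ≈ -0.0080000)
U - 84*6 = -1/125 - 84*6 = -1/125 - 504 = -63001/125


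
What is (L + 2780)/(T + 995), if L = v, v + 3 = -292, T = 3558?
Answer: 2485/4553 ≈ 0.54579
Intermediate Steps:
v = -295 (v = -3 - 292 = -295)
L = -295
(L + 2780)/(T + 995) = (-295 + 2780)/(3558 + 995) = 2485/4553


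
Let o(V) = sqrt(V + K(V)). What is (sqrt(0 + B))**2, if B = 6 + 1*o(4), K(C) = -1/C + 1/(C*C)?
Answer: 6 + sqrt(61)/4 ≈ 7.9526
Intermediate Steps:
K(C) = C**(-2) - 1/C (K(C) = -1/C + C**(-2) = C**(-2) - 1/C)
o(V) = sqrt(V + (1 - V)/V**2)
B = 6 + sqrt(61)/4 (B = 6 + 1*sqrt((1 + 4**3 - 1*4)/4**2) = 6 + 1*sqrt((1 + 64 - 4)/16) = 6 + 1*sqrt((1/16)*61) = 6 + 1*sqrt(61/16) = 6 + 1*(sqrt(61)/4) = 6 + sqrt(61)/4 ≈ 7.9526)
(sqrt(0 + B))**2 = (sqrt(0 + (6 + sqrt(61)/4)))**2 = (sqrt(6 + sqrt(61)/4))**2 = 6 + sqrt(61)/4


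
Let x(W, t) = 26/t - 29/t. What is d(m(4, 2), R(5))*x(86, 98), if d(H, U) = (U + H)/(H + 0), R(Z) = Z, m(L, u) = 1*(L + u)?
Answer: -11/196 ≈ -0.056122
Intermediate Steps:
m(L, u) = L + u
x(W, t) = -3/t
d(H, U) = (H + U)/H
d(m(4, 2), R(5))*x(86, 98) = (((4 + 2) + 5)/(4 + 2))*(-3/98) = ((6 + 5)/6)*(-3*1/98) = ((⅙)*11)*(-3/98) = (11/6)*(-3/98) = -11/196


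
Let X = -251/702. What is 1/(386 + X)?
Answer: 702/270721 ≈ 0.0025931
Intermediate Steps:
X = -251/702 (X = -251*1/702 = -251/702 ≈ -0.35755)
1/(386 + X) = 1/(386 - 251/702) = 1/(270721/702) = 702/270721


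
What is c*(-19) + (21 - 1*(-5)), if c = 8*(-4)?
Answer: 634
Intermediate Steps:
c = -32
c*(-19) + (21 - 1*(-5)) = -32*(-19) + (21 - 1*(-5)) = 608 + (21 + 5) = 608 + 26 = 634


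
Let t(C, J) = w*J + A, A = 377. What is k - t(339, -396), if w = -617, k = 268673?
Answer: 23964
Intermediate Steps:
t(C, J) = 377 - 617*J (t(C, J) = -617*J + 377 = 377 - 617*J)
k - t(339, -396) = 268673 - (377 - 617*(-396)) = 268673 - (377 + 244332) = 268673 - 1*244709 = 268673 - 244709 = 23964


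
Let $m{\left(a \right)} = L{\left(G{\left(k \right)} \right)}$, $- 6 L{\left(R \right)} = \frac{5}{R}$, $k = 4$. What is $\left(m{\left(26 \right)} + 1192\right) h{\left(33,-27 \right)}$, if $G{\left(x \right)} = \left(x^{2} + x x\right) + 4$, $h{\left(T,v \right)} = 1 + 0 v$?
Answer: $\frac{257467}{216} \approx 1192.0$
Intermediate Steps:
$h{\left(T,v \right)} = 1$ ($h{\left(T,v \right)} = 1 + 0 = 1$)
$G{\left(x \right)} = 4 + 2 x^{2}$ ($G{\left(x \right)} = \left(x^{2} + x^{2}\right) + 4 = 2 x^{2} + 4 = 4 + 2 x^{2}$)
$L{\left(R \right)} = - \frac{5}{6 R}$ ($L{\left(R \right)} = - \frac{5 \frac{1}{R}}{6} = - \frac{5}{6 R}$)
$m{\left(a \right)} = - \frac{5}{216}$ ($m{\left(a \right)} = - \frac{5}{6 \left(4 + 2 \cdot 4^{2}\right)} = - \frac{5}{6 \left(4 + 2 \cdot 16\right)} = - \frac{5}{6 \left(4 + 32\right)} = - \frac{5}{6 \cdot 36} = \left(- \frac{5}{6}\right) \frac{1}{36} = - \frac{5}{216}$)
$\left(m{\left(26 \right)} + 1192\right) h{\left(33,-27 \right)} = \left(- \frac{5}{216} + 1192\right) 1 = \frac{257467}{216} \cdot 1 = \frac{257467}{216}$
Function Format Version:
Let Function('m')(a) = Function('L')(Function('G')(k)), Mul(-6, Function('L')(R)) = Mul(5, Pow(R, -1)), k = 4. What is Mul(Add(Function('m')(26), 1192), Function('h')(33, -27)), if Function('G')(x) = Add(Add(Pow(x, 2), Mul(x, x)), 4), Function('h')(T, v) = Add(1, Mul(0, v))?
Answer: Rational(257467, 216) ≈ 1192.0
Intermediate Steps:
Function('h')(T, v) = 1 (Function('h')(T, v) = Add(1, 0) = 1)
Function('G')(x) = Add(4, Mul(2, Pow(x, 2))) (Function('G')(x) = Add(Add(Pow(x, 2), Pow(x, 2)), 4) = Add(Mul(2, Pow(x, 2)), 4) = Add(4, Mul(2, Pow(x, 2))))
Function('L')(R) = Mul(Rational(-5, 6), Pow(R, -1)) (Function('L')(R) = Mul(Rational(-1, 6), Mul(5, Pow(R, -1))) = Mul(Rational(-5, 6), Pow(R, -1)))
Function('m')(a) = Rational(-5, 216) (Function('m')(a) = Mul(Rational(-5, 6), Pow(Add(4, Mul(2, Pow(4, 2))), -1)) = Mul(Rational(-5, 6), Pow(Add(4, Mul(2, 16)), -1)) = Mul(Rational(-5, 6), Pow(Add(4, 32), -1)) = Mul(Rational(-5, 6), Pow(36, -1)) = Mul(Rational(-5, 6), Rational(1, 36)) = Rational(-5, 216))
Mul(Add(Function('m')(26), 1192), Function('h')(33, -27)) = Mul(Add(Rational(-5, 216), 1192), 1) = Mul(Rational(257467, 216), 1) = Rational(257467, 216)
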